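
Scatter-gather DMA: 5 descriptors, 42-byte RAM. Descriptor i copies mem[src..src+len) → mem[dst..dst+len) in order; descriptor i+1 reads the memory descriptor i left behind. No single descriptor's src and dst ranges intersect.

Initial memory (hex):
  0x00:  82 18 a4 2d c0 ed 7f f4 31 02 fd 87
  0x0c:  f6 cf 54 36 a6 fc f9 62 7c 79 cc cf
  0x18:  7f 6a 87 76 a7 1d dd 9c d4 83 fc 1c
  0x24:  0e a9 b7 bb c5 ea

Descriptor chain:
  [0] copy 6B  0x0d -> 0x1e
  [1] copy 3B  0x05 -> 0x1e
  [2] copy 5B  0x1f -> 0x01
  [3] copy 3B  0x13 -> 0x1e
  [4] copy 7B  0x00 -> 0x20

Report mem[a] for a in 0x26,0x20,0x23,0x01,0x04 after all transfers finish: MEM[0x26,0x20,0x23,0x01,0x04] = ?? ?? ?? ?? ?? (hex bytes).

MEM[0x26,0x20,0x23,0x01,0x04] = 7f 82 a6 7f fc

#0 dst[0x1e+6] := {0xcf,0x54,0x36,0xa6,0xfc,0xf9}
#1 dst[0x1e+3] := {0xed,0x7f,0xf4}
#2 dst[0x01+5] := {0x7f,0xf4,0xa6,0xfc,0xf9}
#3 dst[0x1e+3] := {0x62,0x7c,0x79}
#4 dst[0x20+7] := {0x82,0x7f,0xf4,0xa6,0xfc,0xf9,0x7f}
query mem[0x26]=0x7f, mem[0x20]=0x82, mem[0x23]=0xa6, mem[0x01]=0x7f, mem[0x04]=0xfc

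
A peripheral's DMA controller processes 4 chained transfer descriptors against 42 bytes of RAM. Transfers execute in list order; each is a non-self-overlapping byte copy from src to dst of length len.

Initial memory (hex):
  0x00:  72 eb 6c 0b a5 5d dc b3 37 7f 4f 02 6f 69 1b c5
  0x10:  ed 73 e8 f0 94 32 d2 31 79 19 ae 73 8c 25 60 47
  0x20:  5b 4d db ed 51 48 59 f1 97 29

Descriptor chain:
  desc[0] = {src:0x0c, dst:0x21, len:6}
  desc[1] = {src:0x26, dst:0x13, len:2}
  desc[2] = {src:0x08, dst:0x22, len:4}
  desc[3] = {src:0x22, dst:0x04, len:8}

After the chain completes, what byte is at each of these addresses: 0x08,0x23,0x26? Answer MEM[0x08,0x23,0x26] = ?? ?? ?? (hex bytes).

D0: mem[0x21..0x26] <- [6f 69 1b c5 ed 73]
D1: mem[0x13..0x14] <- [73 f1]
D2: mem[0x22..0x25] <- [37 7f 4f 02]
D3: mem[0x04..0x0b] <- [37 7f 4f 02 73 f1 97 29]
query mem[0x08]=0x73, mem[0x23]=0x7f, mem[0x26]=0x73

MEM[0x08,0x23,0x26] = 73 7f 73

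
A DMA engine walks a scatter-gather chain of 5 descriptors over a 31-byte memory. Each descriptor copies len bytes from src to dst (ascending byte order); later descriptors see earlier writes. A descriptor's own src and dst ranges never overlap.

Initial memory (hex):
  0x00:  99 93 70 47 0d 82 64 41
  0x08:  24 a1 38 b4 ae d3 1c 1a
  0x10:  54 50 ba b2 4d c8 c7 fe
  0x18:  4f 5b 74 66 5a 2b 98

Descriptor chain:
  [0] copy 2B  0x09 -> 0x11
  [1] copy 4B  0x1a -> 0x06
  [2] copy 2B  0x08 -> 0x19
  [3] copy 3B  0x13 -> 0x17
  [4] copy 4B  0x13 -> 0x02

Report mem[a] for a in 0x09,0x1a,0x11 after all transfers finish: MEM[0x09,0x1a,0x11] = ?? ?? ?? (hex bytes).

[0] 0x09->0x11 len=2 : a1 38
[1] 0x1a->0x06 len=4 : 74 66 5a 2b
[2] 0x08->0x19 len=2 : 5a 2b
[3] 0x13->0x17 len=3 : b2 4d c8
[4] 0x13->0x02 len=4 : b2 4d c8 c7
query mem[0x09]=0x2b, mem[0x1a]=0x2b, mem[0x11]=0xa1

MEM[0x09,0x1a,0x11] = 2b 2b a1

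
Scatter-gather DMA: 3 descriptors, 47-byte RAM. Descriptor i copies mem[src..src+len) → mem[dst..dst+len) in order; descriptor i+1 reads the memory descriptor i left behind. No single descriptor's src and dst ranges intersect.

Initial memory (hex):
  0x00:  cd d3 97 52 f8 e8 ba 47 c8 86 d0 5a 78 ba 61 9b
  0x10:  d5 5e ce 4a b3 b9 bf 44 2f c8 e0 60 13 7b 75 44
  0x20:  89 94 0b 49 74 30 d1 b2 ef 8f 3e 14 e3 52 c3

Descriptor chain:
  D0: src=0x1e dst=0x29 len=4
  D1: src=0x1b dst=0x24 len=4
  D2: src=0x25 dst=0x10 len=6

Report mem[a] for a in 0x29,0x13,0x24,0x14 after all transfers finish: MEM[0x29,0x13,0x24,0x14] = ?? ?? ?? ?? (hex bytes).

[0] 0x1e->0x29 len=4 : 75 44 89 94
[1] 0x1b->0x24 len=4 : 60 13 7b 75
[2] 0x25->0x10 len=6 : 13 7b 75 ef 75 44
query mem[0x29]=0x75, mem[0x13]=0xef, mem[0x24]=0x60, mem[0x14]=0x75

MEM[0x29,0x13,0x24,0x14] = 75 ef 60 75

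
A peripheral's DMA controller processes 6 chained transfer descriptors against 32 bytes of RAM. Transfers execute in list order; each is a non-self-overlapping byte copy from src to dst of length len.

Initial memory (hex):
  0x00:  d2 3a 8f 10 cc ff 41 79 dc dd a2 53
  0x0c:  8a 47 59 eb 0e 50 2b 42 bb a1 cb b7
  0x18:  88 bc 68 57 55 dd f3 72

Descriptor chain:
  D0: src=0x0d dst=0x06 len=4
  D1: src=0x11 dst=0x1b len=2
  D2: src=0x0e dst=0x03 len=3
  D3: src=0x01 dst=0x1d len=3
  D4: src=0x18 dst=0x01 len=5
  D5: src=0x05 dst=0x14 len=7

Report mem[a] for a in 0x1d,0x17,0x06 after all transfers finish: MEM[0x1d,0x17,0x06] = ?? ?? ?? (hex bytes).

MEM[0x1d,0x17,0x06] = 3a eb 47

#0 dst[0x06+4] := {0x47,0x59,0xeb,0x0e}
#1 dst[0x1b+2] := {0x50,0x2b}
#2 dst[0x03+3] := {0x59,0xeb,0x0e}
#3 dst[0x1d+3] := {0x3a,0x8f,0x59}
#4 dst[0x01+5] := {0x88,0xbc,0x68,0x50,0x2b}
#5 dst[0x14+7] := {0x2b,0x47,0x59,0xeb,0x0e,0xa2,0x53}
query mem[0x1d]=0x3a, mem[0x17]=0xeb, mem[0x06]=0x47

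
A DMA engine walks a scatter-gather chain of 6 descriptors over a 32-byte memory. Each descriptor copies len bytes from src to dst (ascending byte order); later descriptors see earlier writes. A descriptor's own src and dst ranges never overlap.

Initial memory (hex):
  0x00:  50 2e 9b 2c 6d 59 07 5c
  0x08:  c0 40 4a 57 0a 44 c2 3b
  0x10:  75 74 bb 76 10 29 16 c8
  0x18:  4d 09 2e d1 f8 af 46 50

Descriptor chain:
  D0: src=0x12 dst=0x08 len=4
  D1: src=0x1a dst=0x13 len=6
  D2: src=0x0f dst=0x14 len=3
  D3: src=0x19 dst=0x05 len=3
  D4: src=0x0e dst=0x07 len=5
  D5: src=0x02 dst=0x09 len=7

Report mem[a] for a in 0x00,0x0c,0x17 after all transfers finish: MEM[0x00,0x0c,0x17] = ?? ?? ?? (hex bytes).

MEM[0x00,0x0c,0x17] = 50 09 46

#0 dst[0x08+4] := {0xbb,0x76,0x10,0x29}
#1 dst[0x13+6] := {0x2e,0xd1,0xf8,0xaf,0x46,0x50}
#2 dst[0x14+3] := {0x3b,0x75,0x74}
#3 dst[0x05+3] := {0x09,0x2e,0xd1}
#4 dst[0x07+5] := {0xc2,0x3b,0x75,0x74,0xbb}
#5 dst[0x09+7] := {0x9b,0x2c,0x6d,0x09,0x2e,0xc2,0x3b}
query mem[0x00]=0x50, mem[0x0c]=0x09, mem[0x17]=0x46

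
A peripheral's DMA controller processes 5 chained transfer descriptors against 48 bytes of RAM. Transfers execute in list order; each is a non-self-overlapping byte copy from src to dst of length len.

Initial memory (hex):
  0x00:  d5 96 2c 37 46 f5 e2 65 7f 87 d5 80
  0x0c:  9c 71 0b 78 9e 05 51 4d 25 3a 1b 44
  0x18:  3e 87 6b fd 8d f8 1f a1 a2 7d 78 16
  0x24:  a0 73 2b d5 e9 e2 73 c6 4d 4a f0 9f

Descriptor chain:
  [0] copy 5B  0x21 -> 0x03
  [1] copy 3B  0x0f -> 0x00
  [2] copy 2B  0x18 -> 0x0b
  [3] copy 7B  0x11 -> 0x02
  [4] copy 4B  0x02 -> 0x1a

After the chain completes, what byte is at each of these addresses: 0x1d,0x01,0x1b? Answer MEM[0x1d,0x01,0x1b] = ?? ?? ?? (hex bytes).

D0: mem[0x03..0x07] <- [7d 78 16 a0 73]
D1: mem[0x00..0x02] <- [78 9e 05]
D2: mem[0x0b..0x0c] <- [3e 87]
D3: mem[0x02..0x08] <- [05 51 4d 25 3a 1b 44]
D4: mem[0x1a..0x1d] <- [05 51 4d 25]
query mem[0x1d]=0x25, mem[0x01]=0x9e, mem[0x1b]=0x51

MEM[0x1d,0x01,0x1b] = 25 9e 51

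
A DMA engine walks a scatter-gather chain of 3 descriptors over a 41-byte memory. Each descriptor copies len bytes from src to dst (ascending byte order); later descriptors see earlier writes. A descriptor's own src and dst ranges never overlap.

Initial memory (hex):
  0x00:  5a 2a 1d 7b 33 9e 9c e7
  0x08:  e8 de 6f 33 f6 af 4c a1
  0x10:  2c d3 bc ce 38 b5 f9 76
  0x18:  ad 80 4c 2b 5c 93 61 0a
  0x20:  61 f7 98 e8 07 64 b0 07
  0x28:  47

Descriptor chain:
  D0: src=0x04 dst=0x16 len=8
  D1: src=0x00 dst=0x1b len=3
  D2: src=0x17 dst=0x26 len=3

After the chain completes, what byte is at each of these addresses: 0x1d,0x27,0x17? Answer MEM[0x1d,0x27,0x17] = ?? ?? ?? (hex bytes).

MEM[0x1d,0x27,0x17] = 1d 9c 9e

[0] 0x04->0x16 len=8 : 33 9e 9c e7 e8 de 6f 33
[1] 0x00->0x1b len=3 : 5a 2a 1d
[2] 0x17->0x26 len=3 : 9e 9c e7
query mem[0x1d]=0x1d, mem[0x27]=0x9c, mem[0x17]=0x9e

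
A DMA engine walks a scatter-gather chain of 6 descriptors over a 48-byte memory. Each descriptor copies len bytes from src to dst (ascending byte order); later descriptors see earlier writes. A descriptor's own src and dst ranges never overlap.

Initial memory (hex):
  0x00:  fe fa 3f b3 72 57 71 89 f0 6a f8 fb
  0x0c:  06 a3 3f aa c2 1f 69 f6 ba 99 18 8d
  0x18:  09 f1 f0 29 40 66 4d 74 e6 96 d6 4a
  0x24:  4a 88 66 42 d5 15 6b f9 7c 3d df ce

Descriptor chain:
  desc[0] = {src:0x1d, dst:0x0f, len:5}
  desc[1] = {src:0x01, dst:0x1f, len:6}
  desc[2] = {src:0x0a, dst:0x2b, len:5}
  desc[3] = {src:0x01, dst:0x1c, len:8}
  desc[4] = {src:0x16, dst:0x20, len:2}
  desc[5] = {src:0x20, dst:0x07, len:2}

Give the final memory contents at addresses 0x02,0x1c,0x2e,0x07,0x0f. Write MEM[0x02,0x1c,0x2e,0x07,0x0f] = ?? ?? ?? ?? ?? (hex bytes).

#0 dst[0x0f+5] := {0x66,0x4d,0x74,0xe6,0x96}
#1 dst[0x1f+6] := {0xfa,0x3f,0xb3,0x72,0x57,0x71}
#2 dst[0x2b+5] := {0xf8,0xfb,0x06,0xa3,0x3f}
#3 dst[0x1c+8] := {0xfa,0x3f,0xb3,0x72,0x57,0x71,0x89,0xf0}
#4 dst[0x20+2] := {0x18,0x8d}
#5 dst[0x07+2] := {0x18,0x8d}
query mem[0x02]=0x3f, mem[0x1c]=0xfa, mem[0x2e]=0xa3, mem[0x07]=0x18, mem[0x0f]=0x66

MEM[0x02,0x1c,0x2e,0x07,0x0f] = 3f fa a3 18 66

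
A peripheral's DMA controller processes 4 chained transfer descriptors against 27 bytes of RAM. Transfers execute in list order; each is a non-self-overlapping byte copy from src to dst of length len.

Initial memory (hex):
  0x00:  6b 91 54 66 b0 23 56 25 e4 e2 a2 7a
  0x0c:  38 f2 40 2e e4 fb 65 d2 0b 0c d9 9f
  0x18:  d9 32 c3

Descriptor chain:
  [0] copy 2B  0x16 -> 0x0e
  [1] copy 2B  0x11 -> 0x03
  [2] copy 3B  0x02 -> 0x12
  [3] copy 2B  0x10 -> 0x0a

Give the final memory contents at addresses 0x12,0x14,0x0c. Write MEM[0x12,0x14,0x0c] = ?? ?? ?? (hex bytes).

  after D0: wrote 2B at 0x0e = d99f
  after D1: wrote 2B at 0x03 = fb65
  after D2: wrote 3B at 0x12 = 54fb65
  after D3: wrote 2B at 0x0a = e4fb
query mem[0x12]=0x54, mem[0x14]=0x65, mem[0x0c]=0x38

MEM[0x12,0x14,0x0c] = 54 65 38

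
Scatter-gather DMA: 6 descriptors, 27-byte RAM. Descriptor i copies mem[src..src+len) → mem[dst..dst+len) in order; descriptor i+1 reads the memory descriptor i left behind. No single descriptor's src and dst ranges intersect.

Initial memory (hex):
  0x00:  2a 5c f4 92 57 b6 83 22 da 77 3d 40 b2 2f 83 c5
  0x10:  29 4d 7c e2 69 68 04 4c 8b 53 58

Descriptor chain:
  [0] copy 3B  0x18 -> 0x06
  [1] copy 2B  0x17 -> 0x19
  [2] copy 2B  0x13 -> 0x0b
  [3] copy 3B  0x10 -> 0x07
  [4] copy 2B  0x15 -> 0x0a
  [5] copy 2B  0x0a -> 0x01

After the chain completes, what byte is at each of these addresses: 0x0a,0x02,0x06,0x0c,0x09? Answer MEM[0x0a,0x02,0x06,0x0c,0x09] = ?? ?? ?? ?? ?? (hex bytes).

MEM[0x0a,0x02,0x06,0x0c,0x09] = 68 04 8b 69 7c

  after D0: wrote 3B at 0x06 = 8b5358
  after D1: wrote 2B at 0x19 = 4c8b
  after D2: wrote 2B at 0x0b = e269
  after D3: wrote 3B at 0x07 = 294d7c
  after D4: wrote 2B at 0x0a = 6804
  after D5: wrote 2B at 0x01 = 6804
query mem[0x0a]=0x68, mem[0x02]=0x04, mem[0x06]=0x8b, mem[0x0c]=0x69, mem[0x09]=0x7c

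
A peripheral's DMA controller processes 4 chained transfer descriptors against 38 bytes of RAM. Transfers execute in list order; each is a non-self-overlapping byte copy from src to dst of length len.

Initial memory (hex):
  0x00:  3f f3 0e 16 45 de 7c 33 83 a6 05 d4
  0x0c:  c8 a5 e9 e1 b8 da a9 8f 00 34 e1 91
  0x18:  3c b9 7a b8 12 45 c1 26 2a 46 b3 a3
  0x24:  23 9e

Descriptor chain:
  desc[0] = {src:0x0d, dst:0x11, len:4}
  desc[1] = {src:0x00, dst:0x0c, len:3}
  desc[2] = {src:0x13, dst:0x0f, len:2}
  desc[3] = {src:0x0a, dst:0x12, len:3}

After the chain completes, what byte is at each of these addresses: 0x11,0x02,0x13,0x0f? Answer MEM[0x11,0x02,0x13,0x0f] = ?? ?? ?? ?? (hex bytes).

MEM[0x11,0x02,0x13,0x0f] = a5 0e d4 e1

  after D0: wrote 4B at 0x11 = a5e9e1b8
  after D1: wrote 3B at 0x0c = 3ff30e
  after D2: wrote 2B at 0x0f = e1b8
  after D3: wrote 3B at 0x12 = 05d43f
query mem[0x11]=0xa5, mem[0x02]=0x0e, mem[0x13]=0xd4, mem[0x0f]=0xe1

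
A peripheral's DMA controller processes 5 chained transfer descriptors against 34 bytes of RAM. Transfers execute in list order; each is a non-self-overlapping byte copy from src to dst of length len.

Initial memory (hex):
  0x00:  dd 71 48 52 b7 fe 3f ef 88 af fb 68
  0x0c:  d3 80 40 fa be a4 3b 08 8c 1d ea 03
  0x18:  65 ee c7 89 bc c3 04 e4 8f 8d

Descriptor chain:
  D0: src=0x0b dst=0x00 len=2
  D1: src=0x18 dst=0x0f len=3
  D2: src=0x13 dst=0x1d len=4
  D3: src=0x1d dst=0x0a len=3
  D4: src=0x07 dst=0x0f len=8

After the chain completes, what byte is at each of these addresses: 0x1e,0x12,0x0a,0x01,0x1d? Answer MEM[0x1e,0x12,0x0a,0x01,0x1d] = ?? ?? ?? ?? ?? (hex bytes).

MEM[0x1e,0x12,0x0a,0x01,0x1d] = 8c 08 08 d3 08

  after D0: wrote 2B at 0x00 = 68d3
  after D1: wrote 3B at 0x0f = 65eec7
  after D2: wrote 4B at 0x1d = 088c1dea
  after D3: wrote 3B at 0x0a = 088c1d
  after D4: wrote 8B at 0x0f = ef88af088c1d8040
query mem[0x1e]=0x8c, mem[0x12]=0x08, mem[0x0a]=0x08, mem[0x01]=0xd3, mem[0x1d]=0x08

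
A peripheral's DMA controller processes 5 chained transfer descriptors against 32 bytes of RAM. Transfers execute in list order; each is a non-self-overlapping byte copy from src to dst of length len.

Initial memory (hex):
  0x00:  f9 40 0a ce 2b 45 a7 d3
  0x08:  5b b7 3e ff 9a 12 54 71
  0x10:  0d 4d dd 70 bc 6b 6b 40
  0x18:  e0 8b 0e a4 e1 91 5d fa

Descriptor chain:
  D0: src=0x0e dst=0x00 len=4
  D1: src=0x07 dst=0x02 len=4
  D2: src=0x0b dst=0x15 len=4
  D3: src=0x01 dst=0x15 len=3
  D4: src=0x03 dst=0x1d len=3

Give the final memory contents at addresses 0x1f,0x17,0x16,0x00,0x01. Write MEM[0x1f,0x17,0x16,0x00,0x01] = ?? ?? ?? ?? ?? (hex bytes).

MEM[0x1f,0x17,0x16,0x00,0x01] = 3e 5b d3 54 71

D0: mem[0x00..0x03] <- [54 71 0d 4d]
D1: mem[0x02..0x05] <- [d3 5b b7 3e]
D2: mem[0x15..0x18] <- [ff 9a 12 54]
D3: mem[0x15..0x17] <- [71 d3 5b]
D4: mem[0x1d..0x1f] <- [5b b7 3e]
query mem[0x1f]=0x3e, mem[0x17]=0x5b, mem[0x16]=0xd3, mem[0x00]=0x54, mem[0x01]=0x71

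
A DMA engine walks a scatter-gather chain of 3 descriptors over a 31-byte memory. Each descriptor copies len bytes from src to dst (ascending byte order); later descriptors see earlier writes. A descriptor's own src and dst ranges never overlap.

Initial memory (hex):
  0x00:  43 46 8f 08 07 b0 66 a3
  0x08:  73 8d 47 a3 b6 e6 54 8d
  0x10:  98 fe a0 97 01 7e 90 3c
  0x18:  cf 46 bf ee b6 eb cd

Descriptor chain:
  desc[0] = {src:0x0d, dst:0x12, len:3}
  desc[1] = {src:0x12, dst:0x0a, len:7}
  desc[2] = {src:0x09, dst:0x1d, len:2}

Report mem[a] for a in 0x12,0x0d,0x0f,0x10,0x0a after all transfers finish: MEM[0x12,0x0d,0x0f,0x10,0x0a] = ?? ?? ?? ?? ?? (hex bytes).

MEM[0x12,0x0d,0x0f,0x10,0x0a] = e6 7e 3c cf e6

#0 dst[0x12+3] := {0xe6,0x54,0x8d}
#1 dst[0x0a+7] := {0xe6,0x54,0x8d,0x7e,0x90,0x3c,0xcf}
#2 dst[0x1d+2] := {0x8d,0xe6}
query mem[0x12]=0xe6, mem[0x0d]=0x7e, mem[0x0f]=0x3c, mem[0x10]=0xcf, mem[0x0a]=0xe6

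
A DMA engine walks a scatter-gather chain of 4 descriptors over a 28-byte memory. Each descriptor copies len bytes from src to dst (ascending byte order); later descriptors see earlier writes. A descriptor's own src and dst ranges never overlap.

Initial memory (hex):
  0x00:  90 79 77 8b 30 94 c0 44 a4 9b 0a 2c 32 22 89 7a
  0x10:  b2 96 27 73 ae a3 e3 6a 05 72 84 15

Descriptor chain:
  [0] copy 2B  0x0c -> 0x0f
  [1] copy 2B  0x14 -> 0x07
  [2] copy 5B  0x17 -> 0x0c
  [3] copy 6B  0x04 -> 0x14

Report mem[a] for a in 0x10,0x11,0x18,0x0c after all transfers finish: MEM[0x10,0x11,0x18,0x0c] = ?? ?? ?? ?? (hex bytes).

[0] 0x0c->0x0f len=2 : 32 22
[1] 0x14->0x07 len=2 : ae a3
[2] 0x17->0x0c len=5 : 6a 05 72 84 15
[3] 0x04->0x14 len=6 : 30 94 c0 ae a3 9b
query mem[0x10]=0x15, mem[0x11]=0x96, mem[0x18]=0xa3, mem[0x0c]=0x6a

MEM[0x10,0x11,0x18,0x0c] = 15 96 a3 6a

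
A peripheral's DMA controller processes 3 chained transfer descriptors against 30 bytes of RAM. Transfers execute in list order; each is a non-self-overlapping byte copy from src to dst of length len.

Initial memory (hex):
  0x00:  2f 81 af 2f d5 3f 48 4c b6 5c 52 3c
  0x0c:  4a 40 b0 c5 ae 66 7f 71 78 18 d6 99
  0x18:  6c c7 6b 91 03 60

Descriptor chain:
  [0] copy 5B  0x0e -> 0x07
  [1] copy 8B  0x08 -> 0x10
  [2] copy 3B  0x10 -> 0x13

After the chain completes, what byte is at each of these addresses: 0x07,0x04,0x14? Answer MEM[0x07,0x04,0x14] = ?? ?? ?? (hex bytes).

MEM[0x07,0x04,0x14] = b0 d5 ae

  after D0: wrote 5B at 0x07 = b0c5ae667f
  after D1: wrote 8B at 0x10 = c5ae667f4a40b0c5
  after D2: wrote 3B at 0x13 = c5ae66
query mem[0x07]=0xb0, mem[0x04]=0xd5, mem[0x14]=0xae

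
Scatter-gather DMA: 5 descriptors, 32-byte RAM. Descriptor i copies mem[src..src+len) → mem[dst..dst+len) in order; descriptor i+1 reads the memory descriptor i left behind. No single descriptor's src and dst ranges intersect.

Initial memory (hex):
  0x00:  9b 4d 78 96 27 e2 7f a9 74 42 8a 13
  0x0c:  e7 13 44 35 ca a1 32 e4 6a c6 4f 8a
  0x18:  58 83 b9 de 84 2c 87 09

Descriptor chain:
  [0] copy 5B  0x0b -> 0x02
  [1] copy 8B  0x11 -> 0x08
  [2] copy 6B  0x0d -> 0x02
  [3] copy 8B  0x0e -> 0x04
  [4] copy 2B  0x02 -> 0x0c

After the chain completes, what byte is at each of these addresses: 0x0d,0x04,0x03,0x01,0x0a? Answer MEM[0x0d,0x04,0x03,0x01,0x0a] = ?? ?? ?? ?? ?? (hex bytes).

D0: mem[0x02..0x06] <- [13 e7 13 44 35]
D1: mem[0x08..0x0f] <- [a1 32 e4 6a c6 4f 8a 58]
D2: mem[0x02..0x07] <- [4f 8a 58 ca a1 32]
D3: mem[0x04..0x0b] <- [8a 58 ca a1 32 e4 6a c6]
D4: mem[0x0c..0x0d] <- [4f 8a]
query mem[0x0d]=0x8a, mem[0x04]=0x8a, mem[0x03]=0x8a, mem[0x01]=0x4d, mem[0x0a]=0x6a

MEM[0x0d,0x04,0x03,0x01,0x0a] = 8a 8a 8a 4d 6a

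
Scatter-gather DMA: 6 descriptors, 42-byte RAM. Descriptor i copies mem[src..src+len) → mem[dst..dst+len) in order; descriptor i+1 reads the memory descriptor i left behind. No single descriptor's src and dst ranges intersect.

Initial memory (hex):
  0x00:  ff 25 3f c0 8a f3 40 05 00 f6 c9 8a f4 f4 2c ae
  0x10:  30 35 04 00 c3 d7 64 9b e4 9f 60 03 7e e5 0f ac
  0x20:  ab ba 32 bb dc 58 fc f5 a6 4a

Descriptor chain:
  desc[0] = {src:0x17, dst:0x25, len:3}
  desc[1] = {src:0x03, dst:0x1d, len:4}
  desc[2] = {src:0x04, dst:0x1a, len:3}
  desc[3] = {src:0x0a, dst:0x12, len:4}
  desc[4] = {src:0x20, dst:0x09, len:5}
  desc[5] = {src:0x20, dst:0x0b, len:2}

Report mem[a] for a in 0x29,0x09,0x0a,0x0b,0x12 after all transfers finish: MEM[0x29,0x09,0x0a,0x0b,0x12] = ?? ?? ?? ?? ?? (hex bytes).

MEM[0x29,0x09,0x0a,0x0b,0x12] = 4a 40 ba 40 c9

[0] 0x17->0x25 len=3 : 9b e4 9f
[1] 0x03->0x1d len=4 : c0 8a f3 40
[2] 0x04->0x1a len=3 : 8a f3 40
[3] 0x0a->0x12 len=4 : c9 8a f4 f4
[4] 0x20->0x09 len=5 : 40 ba 32 bb dc
[5] 0x20->0x0b len=2 : 40 ba
query mem[0x29]=0x4a, mem[0x09]=0x40, mem[0x0a]=0xba, mem[0x0b]=0x40, mem[0x12]=0xc9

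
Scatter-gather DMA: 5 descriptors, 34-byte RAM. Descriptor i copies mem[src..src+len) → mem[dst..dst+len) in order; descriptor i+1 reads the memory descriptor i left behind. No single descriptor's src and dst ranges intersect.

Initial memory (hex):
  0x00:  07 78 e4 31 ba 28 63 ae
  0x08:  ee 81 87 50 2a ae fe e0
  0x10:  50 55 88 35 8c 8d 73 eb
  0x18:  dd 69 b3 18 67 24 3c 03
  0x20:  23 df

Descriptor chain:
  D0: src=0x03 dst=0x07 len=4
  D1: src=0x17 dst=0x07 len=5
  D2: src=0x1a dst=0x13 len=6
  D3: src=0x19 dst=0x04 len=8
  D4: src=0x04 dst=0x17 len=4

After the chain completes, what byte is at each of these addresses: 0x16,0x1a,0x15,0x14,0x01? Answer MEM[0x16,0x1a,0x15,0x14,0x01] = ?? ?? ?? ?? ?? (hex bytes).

#0 dst[0x07+4] := {0x31,0xba,0x28,0x63}
#1 dst[0x07+5] := {0xeb,0xdd,0x69,0xb3,0x18}
#2 dst[0x13+6] := {0xb3,0x18,0x67,0x24,0x3c,0x03}
#3 dst[0x04+8] := {0x69,0xb3,0x18,0x67,0x24,0x3c,0x03,0x23}
#4 dst[0x17+4] := {0x69,0xb3,0x18,0x67}
query mem[0x16]=0x24, mem[0x1a]=0x67, mem[0x15]=0x67, mem[0x14]=0x18, mem[0x01]=0x78

MEM[0x16,0x1a,0x15,0x14,0x01] = 24 67 67 18 78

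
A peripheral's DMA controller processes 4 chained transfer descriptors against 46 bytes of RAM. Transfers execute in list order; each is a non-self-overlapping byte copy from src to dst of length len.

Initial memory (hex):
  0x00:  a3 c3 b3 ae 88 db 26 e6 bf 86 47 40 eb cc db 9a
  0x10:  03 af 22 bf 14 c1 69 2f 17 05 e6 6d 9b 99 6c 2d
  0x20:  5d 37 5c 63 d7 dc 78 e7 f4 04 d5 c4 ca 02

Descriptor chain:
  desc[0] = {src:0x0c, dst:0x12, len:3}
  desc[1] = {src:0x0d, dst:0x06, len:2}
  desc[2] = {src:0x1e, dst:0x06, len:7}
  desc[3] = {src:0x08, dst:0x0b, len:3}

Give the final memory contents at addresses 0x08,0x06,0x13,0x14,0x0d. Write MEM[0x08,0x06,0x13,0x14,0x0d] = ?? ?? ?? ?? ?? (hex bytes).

MEM[0x08,0x06,0x13,0x14,0x0d] = 5d 6c cc db 5c

[0] 0x0c->0x12 len=3 : eb cc db
[1] 0x0d->0x06 len=2 : cc db
[2] 0x1e->0x06 len=7 : 6c 2d 5d 37 5c 63 d7
[3] 0x08->0x0b len=3 : 5d 37 5c
query mem[0x08]=0x5d, mem[0x06]=0x6c, mem[0x13]=0xcc, mem[0x14]=0xdb, mem[0x0d]=0x5c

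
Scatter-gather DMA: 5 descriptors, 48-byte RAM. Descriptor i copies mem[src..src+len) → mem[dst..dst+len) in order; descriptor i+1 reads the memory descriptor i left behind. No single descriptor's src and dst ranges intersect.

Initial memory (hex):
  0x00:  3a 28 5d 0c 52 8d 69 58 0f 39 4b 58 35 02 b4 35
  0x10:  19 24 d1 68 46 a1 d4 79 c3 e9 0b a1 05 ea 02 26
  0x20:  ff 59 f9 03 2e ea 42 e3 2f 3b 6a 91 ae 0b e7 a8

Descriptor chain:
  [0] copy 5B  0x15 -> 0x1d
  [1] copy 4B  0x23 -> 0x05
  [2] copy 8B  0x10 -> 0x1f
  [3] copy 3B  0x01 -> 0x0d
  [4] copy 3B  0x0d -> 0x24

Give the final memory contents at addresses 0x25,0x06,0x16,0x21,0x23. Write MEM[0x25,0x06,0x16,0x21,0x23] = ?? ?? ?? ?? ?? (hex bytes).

D0: mem[0x1d..0x21] <- [a1 d4 79 c3 e9]
D1: mem[0x05..0x08] <- [03 2e ea 42]
D2: mem[0x1f..0x26] <- [19 24 d1 68 46 a1 d4 79]
D3: mem[0x0d..0x0f] <- [28 5d 0c]
D4: mem[0x24..0x26] <- [28 5d 0c]
query mem[0x25]=0x5d, mem[0x06]=0x2e, mem[0x16]=0xd4, mem[0x21]=0xd1, mem[0x23]=0x46

MEM[0x25,0x06,0x16,0x21,0x23] = 5d 2e d4 d1 46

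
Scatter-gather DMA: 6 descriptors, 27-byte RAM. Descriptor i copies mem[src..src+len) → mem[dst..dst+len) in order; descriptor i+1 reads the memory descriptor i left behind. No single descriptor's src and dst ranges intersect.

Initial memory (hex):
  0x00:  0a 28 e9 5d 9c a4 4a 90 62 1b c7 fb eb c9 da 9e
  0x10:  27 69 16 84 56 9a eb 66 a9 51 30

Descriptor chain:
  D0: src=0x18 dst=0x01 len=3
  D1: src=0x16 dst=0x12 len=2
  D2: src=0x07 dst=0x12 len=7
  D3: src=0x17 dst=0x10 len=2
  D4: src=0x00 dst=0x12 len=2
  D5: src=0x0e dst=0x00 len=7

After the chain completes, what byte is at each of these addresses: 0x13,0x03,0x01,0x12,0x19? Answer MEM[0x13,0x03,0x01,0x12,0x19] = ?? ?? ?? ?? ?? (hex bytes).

  after D0: wrote 3B at 0x01 = a95130
  after D1: wrote 2B at 0x12 = eb66
  after D2: wrote 7B at 0x12 = 90621bc7fbebc9
  after D3: wrote 2B at 0x10 = ebc9
  after D4: wrote 2B at 0x12 = 0aa9
  after D5: wrote 7B at 0x00 = da9eebc90aa91b
query mem[0x13]=0xa9, mem[0x03]=0xc9, mem[0x01]=0x9e, mem[0x12]=0x0a, mem[0x19]=0x51

MEM[0x13,0x03,0x01,0x12,0x19] = a9 c9 9e 0a 51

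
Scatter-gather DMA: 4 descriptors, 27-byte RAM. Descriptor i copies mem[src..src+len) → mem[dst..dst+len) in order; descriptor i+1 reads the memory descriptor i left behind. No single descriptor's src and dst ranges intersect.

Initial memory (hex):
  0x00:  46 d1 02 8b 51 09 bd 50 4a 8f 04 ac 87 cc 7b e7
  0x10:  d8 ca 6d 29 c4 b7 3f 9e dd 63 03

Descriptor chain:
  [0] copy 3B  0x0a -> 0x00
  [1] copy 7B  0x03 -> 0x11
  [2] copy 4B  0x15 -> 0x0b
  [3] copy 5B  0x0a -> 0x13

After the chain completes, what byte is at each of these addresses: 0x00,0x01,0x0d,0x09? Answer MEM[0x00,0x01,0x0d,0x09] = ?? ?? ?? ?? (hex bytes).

MEM[0x00,0x01,0x0d,0x09] = 04 ac 8f 8f

#0 dst[0x00+3] := {0x04,0xac,0x87}
#1 dst[0x11+7] := {0x8b,0x51,0x09,0xbd,0x50,0x4a,0x8f}
#2 dst[0x0b+4] := {0x50,0x4a,0x8f,0xdd}
#3 dst[0x13+5] := {0x04,0x50,0x4a,0x8f,0xdd}
query mem[0x00]=0x04, mem[0x01]=0xac, mem[0x0d]=0x8f, mem[0x09]=0x8f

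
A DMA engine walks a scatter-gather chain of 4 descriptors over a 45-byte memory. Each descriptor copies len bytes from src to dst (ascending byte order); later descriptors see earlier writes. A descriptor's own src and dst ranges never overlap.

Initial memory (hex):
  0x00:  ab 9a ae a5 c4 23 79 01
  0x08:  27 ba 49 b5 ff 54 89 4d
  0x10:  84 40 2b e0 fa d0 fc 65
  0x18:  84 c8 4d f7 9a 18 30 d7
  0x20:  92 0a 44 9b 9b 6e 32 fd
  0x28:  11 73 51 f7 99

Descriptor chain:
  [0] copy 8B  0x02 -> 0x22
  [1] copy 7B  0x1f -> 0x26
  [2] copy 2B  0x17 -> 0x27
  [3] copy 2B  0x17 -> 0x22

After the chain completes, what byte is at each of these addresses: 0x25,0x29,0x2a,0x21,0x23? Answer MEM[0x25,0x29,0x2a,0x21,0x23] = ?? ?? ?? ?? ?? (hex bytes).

MEM[0x25,0x29,0x2a,0x21,0x23] = 23 ae a5 0a 84

D0: mem[0x22..0x29] <- [ae a5 c4 23 79 01 27 ba]
D1: mem[0x26..0x2c] <- [d7 92 0a ae a5 c4 23]
D2: mem[0x27..0x28] <- [65 84]
D3: mem[0x22..0x23] <- [65 84]
query mem[0x25]=0x23, mem[0x29]=0xae, mem[0x2a]=0xa5, mem[0x21]=0x0a, mem[0x23]=0x84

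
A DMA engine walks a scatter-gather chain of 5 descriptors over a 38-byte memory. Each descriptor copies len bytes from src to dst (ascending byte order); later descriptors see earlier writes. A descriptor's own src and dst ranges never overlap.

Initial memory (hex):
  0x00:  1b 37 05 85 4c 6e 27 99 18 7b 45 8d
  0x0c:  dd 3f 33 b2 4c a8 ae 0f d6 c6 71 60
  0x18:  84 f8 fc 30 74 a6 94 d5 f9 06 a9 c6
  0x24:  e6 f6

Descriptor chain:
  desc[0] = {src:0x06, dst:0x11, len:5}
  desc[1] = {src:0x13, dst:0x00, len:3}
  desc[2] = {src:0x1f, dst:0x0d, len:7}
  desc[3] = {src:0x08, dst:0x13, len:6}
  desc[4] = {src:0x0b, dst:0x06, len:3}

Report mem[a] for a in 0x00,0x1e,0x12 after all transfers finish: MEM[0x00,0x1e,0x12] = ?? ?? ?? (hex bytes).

#0 dst[0x11+5] := {0x27,0x99,0x18,0x7b,0x45}
#1 dst[0x00+3] := {0x18,0x7b,0x45}
#2 dst[0x0d+7] := {0xd5,0xf9,0x06,0xa9,0xc6,0xe6,0xf6}
#3 dst[0x13+6] := {0x18,0x7b,0x45,0x8d,0xdd,0xd5}
#4 dst[0x06+3] := {0x8d,0xdd,0xd5}
query mem[0x00]=0x18, mem[0x1e]=0x94, mem[0x12]=0xe6

MEM[0x00,0x1e,0x12] = 18 94 e6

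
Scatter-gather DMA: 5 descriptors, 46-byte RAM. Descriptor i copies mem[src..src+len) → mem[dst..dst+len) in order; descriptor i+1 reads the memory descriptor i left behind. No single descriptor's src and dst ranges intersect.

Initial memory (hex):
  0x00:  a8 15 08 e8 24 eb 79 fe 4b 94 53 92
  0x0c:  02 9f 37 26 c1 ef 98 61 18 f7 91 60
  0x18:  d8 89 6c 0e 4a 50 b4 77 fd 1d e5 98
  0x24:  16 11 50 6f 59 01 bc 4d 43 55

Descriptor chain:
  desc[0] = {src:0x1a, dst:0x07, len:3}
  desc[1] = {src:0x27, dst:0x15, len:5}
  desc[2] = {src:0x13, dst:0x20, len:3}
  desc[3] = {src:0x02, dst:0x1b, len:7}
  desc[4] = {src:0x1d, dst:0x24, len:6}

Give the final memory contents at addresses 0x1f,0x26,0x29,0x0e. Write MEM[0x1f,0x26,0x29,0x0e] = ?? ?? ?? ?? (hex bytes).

MEM[0x1f,0x26,0x29,0x0e] = 79 79 6f 37

#0 dst[0x07+3] := {0x6c,0x0e,0x4a}
#1 dst[0x15+5] := {0x6f,0x59,0x01,0xbc,0x4d}
#2 dst[0x20+3] := {0x61,0x18,0x6f}
#3 dst[0x1b+7] := {0x08,0xe8,0x24,0xeb,0x79,0x6c,0x0e}
#4 dst[0x24+6] := {0x24,0xeb,0x79,0x6c,0x0e,0x6f}
query mem[0x1f]=0x79, mem[0x26]=0x79, mem[0x29]=0x6f, mem[0x0e]=0x37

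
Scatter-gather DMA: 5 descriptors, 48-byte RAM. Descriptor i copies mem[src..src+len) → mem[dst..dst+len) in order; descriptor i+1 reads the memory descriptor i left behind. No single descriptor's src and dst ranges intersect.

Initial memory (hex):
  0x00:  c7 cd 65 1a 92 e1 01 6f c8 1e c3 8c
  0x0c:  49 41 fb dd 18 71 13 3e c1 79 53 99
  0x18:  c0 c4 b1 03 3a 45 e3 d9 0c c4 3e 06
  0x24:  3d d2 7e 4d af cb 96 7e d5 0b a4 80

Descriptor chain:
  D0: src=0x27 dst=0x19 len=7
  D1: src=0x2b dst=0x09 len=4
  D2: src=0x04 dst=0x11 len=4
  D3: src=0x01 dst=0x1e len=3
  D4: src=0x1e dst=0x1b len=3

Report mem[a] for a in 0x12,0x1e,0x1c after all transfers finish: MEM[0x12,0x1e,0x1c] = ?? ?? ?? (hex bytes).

D0: mem[0x19..0x1f] <- [4d af cb 96 7e d5 0b]
D1: mem[0x09..0x0c] <- [7e d5 0b a4]
D2: mem[0x11..0x14] <- [92 e1 01 6f]
D3: mem[0x1e..0x20] <- [cd 65 1a]
D4: mem[0x1b..0x1d] <- [cd 65 1a]
query mem[0x12]=0xe1, mem[0x1e]=0xcd, mem[0x1c]=0x65

MEM[0x12,0x1e,0x1c] = e1 cd 65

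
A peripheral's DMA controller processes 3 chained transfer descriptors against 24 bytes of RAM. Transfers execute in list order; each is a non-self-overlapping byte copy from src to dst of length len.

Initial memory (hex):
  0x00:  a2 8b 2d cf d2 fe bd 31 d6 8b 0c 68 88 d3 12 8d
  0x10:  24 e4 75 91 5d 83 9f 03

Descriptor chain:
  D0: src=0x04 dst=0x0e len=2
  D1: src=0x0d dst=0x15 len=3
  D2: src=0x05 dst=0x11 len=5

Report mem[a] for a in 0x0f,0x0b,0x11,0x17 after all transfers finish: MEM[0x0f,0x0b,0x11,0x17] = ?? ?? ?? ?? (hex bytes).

D0: mem[0x0e..0x0f] <- [d2 fe]
D1: mem[0x15..0x17] <- [d3 d2 fe]
D2: mem[0x11..0x15] <- [fe bd 31 d6 8b]
query mem[0x0f]=0xfe, mem[0x0b]=0x68, mem[0x11]=0xfe, mem[0x17]=0xfe

MEM[0x0f,0x0b,0x11,0x17] = fe 68 fe fe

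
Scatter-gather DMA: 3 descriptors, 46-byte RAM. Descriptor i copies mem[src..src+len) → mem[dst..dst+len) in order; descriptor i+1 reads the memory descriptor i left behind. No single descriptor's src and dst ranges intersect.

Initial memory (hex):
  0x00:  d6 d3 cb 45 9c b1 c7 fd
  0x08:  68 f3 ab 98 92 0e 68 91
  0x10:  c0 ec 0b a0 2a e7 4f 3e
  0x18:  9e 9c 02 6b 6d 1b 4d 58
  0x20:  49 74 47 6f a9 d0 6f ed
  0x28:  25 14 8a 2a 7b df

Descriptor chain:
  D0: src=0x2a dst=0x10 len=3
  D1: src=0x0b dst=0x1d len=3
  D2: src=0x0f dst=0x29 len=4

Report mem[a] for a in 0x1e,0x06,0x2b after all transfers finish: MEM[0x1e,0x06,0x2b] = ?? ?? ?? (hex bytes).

D0: mem[0x10..0x12] <- [8a 2a 7b]
D1: mem[0x1d..0x1f] <- [98 92 0e]
D2: mem[0x29..0x2c] <- [91 8a 2a 7b]
query mem[0x1e]=0x92, mem[0x06]=0xc7, mem[0x2b]=0x2a

MEM[0x1e,0x06,0x2b] = 92 c7 2a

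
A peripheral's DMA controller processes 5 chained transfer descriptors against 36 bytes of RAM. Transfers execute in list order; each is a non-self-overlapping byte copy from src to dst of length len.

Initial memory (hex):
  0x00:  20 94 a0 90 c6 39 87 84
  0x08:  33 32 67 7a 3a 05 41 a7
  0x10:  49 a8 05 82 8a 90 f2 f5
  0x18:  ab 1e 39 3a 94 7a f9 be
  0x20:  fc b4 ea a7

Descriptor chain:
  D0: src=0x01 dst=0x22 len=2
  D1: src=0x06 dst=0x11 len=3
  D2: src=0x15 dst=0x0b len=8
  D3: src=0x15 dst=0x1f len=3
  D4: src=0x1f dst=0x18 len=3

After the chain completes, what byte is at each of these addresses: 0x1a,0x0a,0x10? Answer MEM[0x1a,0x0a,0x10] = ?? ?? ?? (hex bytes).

  after D0: wrote 2B at 0x22 = 94a0
  after D1: wrote 3B at 0x11 = 878433
  after D2: wrote 8B at 0x0b = 90f2f5ab1e393a94
  after D3: wrote 3B at 0x1f = 90f2f5
  after D4: wrote 3B at 0x18 = 90f2f5
query mem[0x1a]=0xf5, mem[0x0a]=0x67, mem[0x10]=0x39

MEM[0x1a,0x0a,0x10] = f5 67 39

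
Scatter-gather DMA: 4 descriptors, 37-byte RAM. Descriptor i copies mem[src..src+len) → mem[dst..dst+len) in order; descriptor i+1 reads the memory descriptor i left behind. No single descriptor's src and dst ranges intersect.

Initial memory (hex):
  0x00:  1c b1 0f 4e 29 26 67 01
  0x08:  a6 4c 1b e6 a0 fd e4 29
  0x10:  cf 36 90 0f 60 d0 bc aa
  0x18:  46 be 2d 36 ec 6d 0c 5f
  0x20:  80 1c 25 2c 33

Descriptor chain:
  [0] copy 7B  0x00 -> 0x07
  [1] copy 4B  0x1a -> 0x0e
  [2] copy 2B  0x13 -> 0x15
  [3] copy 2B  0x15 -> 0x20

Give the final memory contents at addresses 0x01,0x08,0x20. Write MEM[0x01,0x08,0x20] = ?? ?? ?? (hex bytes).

MEM[0x01,0x08,0x20] = b1 b1 0f

  after D0: wrote 7B at 0x07 = 1cb10f4e292667
  after D1: wrote 4B at 0x0e = 2d36ec6d
  after D2: wrote 2B at 0x15 = 0f60
  after D3: wrote 2B at 0x20 = 0f60
query mem[0x01]=0xb1, mem[0x08]=0xb1, mem[0x20]=0x0f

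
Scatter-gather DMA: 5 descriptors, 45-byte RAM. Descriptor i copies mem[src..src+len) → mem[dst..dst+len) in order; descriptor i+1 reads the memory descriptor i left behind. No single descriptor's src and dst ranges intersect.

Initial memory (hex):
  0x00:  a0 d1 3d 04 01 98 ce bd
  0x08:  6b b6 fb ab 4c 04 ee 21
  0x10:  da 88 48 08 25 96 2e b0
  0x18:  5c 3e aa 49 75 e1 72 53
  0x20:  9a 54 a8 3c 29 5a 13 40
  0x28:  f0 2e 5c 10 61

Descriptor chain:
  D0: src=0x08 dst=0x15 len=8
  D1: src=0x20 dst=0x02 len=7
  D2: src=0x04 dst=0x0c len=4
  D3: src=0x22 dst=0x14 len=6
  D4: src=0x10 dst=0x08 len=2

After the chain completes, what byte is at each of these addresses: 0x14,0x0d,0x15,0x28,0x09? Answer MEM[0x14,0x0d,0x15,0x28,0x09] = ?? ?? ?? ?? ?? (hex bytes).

D0: mem[0x15..0x1c] <- [6b b6 fb ab 4c 04 ee 21]
D1: mem[0x02..0x08] <- [9a 54 a8 3c 29 5a 13]
D2: mem[0x0c..0x0f] <- [a8 3c 29 5a]
D3: mem[0x14..0x19] <- [a8 3c 29 5a 13 40]
D4: mem[0x08..0x09] <- [da 88]
query mem[0x14]=0xa8, mem[0x0d]=0x3c, mem[0x15]=0x3c, mem[0x28]=0xf0, mem[0x09]=0x88

MEM[0x14,0x0d,0x15,0x28,0x09] = a8 3c 3c f0 88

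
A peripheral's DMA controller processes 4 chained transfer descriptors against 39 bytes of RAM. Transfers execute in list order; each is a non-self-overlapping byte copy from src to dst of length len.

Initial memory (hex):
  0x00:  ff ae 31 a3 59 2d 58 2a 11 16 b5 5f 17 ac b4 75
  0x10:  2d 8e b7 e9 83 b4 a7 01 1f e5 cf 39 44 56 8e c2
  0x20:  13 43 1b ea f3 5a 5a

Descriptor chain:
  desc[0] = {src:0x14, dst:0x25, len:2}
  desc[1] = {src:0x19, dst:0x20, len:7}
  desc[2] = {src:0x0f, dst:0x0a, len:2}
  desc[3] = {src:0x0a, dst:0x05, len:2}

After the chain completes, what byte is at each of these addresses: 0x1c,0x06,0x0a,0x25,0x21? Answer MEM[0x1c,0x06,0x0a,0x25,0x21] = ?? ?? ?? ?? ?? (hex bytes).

MEM[0x1c,0x06,0x0a,0x25,0x21] = 44 2d 75 8e cf

[0] 0x14->0x25 len=2 : 83 b4
[1] 0x19->0x20 len=7 : e5 cf 39 44 56 8e c2
[2] 0x0f->0x0a len=2 : 75 2d
[3] 0x0a->0x05 len=2 : 75 2d
query mem[0x1c]=0x44, mem[0x06]=0x2d, mem[0x0a]=0x75, mem[0x25]=0x8e, mem[0x21]=0xcf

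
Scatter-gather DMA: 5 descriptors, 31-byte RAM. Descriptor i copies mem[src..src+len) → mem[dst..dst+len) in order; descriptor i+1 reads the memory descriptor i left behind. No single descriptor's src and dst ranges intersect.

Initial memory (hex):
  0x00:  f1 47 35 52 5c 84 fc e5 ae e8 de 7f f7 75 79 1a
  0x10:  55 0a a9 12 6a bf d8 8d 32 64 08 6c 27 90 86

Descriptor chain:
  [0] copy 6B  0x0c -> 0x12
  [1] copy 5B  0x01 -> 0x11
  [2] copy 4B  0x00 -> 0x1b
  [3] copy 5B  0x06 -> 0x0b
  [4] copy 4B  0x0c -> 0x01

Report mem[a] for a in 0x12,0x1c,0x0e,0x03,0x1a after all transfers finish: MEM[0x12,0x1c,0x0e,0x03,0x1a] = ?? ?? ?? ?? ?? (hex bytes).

D0: mem[0x12..0x17] <- [f7 75 79 1a 55 0a]
D1: mem[0x11..0x15] <- [47 35 52 5c 84]
D2: mem[0x1b..0x1e] <- [f1 47 35 52]
D3: mem[0x0b..0x0f] <- [fc e5 ae e8 de]
D4: mem[0x01..0x04] <- [e5 ae e8 de]
query mem[0x12]=0x35, mem[0x1c]=0x47, mem[0x0e]=0xe8, mem[0x03]=0xe8, mem[0x1a]=0x08

MEM[0x12,0x1c,0x0e,0x03,0x1a] = 35 47 e8 e8 08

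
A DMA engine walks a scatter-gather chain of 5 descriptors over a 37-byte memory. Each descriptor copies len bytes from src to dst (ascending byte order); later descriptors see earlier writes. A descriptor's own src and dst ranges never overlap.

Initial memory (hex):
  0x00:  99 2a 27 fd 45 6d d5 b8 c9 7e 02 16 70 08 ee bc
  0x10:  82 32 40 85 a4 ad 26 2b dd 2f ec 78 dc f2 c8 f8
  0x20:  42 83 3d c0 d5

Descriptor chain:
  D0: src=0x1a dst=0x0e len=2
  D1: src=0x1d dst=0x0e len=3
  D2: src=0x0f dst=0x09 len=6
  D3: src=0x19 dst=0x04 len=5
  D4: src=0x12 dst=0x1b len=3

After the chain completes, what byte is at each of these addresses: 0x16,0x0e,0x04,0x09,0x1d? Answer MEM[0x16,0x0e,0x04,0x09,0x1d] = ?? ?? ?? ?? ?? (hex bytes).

  after D0: wrote 2B at 0x0e = ec78
  after D1: wrote 3B at 0x0e = f2c8f8
  after D2: wrote 6B at 0x09 = c8f8324085a4
  after D3: wrote 5B at 0x04 = 2fec78dcf2
  after D4: wrote 3B at 0x1b = 4085a4
query mem[0x16]=0x26, mem[0x0e]=0xa4, mem[0x04]=0x2f, mem[0x09]=0xc8, mem[0x1d]=0xa4

MEM[0x16,0x0e,0x04,0x09,0x1d] = 26 a4 2f c8 a4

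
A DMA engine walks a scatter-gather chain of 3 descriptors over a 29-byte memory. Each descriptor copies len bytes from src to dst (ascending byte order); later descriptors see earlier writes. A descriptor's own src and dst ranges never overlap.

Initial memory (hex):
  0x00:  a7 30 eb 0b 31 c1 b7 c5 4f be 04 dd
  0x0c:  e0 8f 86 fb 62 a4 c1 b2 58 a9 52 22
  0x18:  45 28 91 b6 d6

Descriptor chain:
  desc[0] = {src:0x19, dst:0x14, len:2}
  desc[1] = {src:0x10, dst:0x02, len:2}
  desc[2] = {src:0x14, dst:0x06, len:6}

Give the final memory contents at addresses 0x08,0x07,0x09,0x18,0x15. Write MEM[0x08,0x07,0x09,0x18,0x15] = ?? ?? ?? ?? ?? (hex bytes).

MEM[0x08,0x07,0x09,0x18,0x15] = 52 91 22 45 91

D0: mem[0x14..0x15] <- [28 91]
D1: mem[0x02..0x03] <- [62 a4]
D2: mem[0x06..0x0b] <- [28 91 52 22 45 28]
query mem[0x08]=0x52, mem[0x07]=0x91, mem[0x09]=0x22, mem[0x18]=0x45, mem[0x15]=0x91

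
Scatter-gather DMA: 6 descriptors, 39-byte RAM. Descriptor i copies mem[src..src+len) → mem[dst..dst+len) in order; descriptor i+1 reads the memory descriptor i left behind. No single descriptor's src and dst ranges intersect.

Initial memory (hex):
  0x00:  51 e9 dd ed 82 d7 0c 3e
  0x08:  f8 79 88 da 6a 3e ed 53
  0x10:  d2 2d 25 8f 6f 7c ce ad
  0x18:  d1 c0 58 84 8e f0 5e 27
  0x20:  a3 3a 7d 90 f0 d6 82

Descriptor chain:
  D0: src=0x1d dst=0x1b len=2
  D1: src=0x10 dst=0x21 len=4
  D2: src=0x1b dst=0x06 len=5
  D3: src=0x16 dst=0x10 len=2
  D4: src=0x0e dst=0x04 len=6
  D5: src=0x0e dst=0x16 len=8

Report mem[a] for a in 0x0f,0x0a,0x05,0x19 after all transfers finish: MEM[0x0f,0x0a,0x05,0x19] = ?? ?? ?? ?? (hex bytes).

MEM[0x0f,0x0a,0x05,0x19] = 53 27 53 ad

[0] 0x1d->0x1b len=2 : f0 5e
[1] 0x10->0x21 len=4 : d2 2d 25 8f
[2] 0x1b->0x06 len=5 : f0 5e f0 5e 27
[3] 0x16->0x10 len=2 : ce ad
[4] 0x0e->0x04 len=6 : ed 53 ce ad 25 8f
[5] 0x0e->0x16 len=8 : ed 53 ce ad 25 8f 6f 7c
query mem[0x0f]=0x53, mem[0x0a]=0x27, mem[0x05]=0x53, mem[0x19]=0xad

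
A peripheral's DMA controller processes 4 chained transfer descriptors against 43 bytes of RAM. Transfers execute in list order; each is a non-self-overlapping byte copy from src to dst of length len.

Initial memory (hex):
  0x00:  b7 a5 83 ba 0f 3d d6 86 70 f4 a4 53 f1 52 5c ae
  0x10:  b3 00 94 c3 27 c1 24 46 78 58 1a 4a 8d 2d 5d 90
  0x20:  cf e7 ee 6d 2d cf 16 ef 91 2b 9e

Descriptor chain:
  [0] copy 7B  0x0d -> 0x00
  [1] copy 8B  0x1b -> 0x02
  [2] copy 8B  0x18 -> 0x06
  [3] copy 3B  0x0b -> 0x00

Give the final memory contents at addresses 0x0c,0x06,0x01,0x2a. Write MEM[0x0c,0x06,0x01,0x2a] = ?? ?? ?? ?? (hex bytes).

[0] 0x0d->0x00 len=7 : 52 5c ae b3 00 94 c3
[1] 0x1b->0x02 len=8 : 4a 8d 2d 5d 90 cf e7 ee
[2] 0x18->0x06 len=8 : 78 58 1a 4a 8d 2d 5d 90
[3] 0x0b->0x00 len=3 : 2d 5d 90
query mem[0x0c]=0x5d, mem[0x06]=0x78, mem[0x01]=0x5d, mem[0x2a]=0x9e

MEM[0x0c,0x06,0x01,0x2a] = 5d 78 5d 9e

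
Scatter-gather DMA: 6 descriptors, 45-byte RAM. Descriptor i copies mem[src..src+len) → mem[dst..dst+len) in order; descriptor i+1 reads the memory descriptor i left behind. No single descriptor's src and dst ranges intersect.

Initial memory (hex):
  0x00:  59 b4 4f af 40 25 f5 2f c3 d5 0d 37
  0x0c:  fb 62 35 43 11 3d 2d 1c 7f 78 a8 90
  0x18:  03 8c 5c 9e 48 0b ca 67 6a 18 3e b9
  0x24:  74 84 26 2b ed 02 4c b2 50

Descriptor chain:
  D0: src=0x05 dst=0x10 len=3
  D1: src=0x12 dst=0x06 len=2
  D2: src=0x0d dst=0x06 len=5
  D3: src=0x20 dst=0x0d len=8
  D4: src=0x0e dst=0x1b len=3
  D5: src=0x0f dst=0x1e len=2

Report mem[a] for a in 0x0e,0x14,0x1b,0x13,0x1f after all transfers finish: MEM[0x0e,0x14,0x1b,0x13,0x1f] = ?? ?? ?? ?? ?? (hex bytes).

[0] 0x05->0x10 len=3 : 25 f5 2f
[1] 0x12->0x06 len=2 : 2f 1c
[2] 0x0d->0x06 len=5 : 62 35 43 25 f5
[3] 0x20->0x0d len=8 : 6a 18 3e b9 74 84 26 2b
[4] 0x0e->0x1b len=3 : 18 3e b9
[5] 0x0f->0x1e len=2 : 3e b9
query mem[0x0e]=0x18, mem[0x14]=0x2b, mem[0x1b]=0x18, mem[0x13]=0x26, mem[0x1f]=0xb9

MEM[0x0e,0x14,0x1b,0x13,0x1f] = 18 2b 18 26 b9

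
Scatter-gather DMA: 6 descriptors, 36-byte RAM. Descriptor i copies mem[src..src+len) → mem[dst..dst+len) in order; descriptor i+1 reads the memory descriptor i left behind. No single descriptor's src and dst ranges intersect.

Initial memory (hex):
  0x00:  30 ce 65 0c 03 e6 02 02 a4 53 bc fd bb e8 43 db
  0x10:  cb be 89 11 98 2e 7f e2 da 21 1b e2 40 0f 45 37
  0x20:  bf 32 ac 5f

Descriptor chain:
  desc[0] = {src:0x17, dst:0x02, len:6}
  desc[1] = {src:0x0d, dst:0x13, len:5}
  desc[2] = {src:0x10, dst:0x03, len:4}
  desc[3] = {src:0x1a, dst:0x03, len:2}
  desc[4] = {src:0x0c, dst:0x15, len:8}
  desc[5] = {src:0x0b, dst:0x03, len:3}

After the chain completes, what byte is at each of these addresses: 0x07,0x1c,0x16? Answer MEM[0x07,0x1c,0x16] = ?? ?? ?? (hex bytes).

MEM[0x07,0x1c,0x16] = 40 e8 e8

[0] 0x17->0x02 len=6 : e2 da 21 1b e2 40
[1] 0x0d->0x13 len=5 : e8 43 db cb be
[2] 0x10->0x03 len=4 : cb be 89 e8
[3] 0x1a->0x03 len=2 : 1b e2
[4] 0x0c->0x15 len=8 : bb e8 43 db cb be 89 e8
[5] 0x0b->0x03 len=3 : fd bb e8
query mem[0x07]=0x40, mem[0x1c]=0xe8, mem[0x16]=0xe8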